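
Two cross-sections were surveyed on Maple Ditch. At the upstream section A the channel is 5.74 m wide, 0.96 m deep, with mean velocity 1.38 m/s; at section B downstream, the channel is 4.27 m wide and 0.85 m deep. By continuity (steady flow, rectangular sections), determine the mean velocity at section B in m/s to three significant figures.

2.10 m/s

Q = A₁V₁ = (5.74×0.96) × 1.38 = 7.604 m³/s
A₂ = 4.27 × 0.85 = 3.630 m²
V₂ = Q/A₂ = 7.604/3.630 = 2.095 m/s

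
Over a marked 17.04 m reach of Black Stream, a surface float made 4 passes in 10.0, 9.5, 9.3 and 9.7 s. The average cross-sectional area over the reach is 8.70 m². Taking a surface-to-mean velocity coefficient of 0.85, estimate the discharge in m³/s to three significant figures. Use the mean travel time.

13.1 m³/s

t̄ = (10.0 + 9.5 + 9.3 + 9.7) / 4 = 9.625 s
v_surface = L / t̄ = 17.04 / 9.625 = 1.770 m/s
v_mean = 0.85 × 1.770 = 1.505 m/s
Q = A × v_mean = 8.70 × 1.505 = 13.09 m³/s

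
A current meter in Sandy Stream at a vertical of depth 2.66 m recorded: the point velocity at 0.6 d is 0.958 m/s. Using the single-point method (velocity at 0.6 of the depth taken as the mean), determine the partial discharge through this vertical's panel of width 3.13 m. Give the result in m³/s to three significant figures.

v̄ = v₀.₆ = 0.958 m/s
q = v̄ × d × w = 0.9580 × 2.66 × 3.13 = 7.976 m³/s

7.98 m³/s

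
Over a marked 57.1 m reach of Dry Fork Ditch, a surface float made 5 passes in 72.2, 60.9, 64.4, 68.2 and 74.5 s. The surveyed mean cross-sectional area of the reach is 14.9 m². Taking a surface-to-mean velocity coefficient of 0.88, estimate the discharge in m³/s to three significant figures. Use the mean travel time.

11.0 m³/s

t̄ = (72.2 + 60.9 + 64.4 + 68.2 + 74.5) / 5 = 68.04 s
v_surface = L / t̄ = 57.1 / 68.04 = 0.8392 m/s
v_mean = 0.88 × 0.8392 = 0.7385 m/s
Q = A × v_mean = 14.9 × 0.7385 = 11.00 m³/s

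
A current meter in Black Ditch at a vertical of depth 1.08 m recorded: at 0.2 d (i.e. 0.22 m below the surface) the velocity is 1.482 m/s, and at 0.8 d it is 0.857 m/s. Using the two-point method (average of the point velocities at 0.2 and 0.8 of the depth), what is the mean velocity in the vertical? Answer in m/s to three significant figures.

v̄ = (1.482 + 0.857) / 2 = 1.170 m/s

1.17 m/s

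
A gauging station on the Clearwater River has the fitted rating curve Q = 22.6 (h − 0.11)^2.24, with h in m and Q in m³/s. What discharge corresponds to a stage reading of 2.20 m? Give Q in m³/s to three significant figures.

118 m³/s

Q = 22.6 × (2.20 − 0.11)^2.24 = 22.6 × 2.09^2.24 = 117.8 m³/s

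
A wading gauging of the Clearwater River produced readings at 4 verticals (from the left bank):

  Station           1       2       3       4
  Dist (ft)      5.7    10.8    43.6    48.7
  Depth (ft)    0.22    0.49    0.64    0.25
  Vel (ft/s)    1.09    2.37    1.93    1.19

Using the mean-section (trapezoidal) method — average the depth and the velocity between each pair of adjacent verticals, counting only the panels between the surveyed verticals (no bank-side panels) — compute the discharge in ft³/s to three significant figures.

Panel 1-2: Δb = 5.1 ft, d̄ = (0.22+0.49)/2 = 0.355, v̄ = (1.09+2.37)/2 = 1.73 → q = 5.1×0.355×1.73 = 3.132 ft³/s
Panel 2-3: Δb = 32.8 ft, d̄ = (0.49+0.64)/2 = 0.565, v̄ = (2.37+1.93)/2 = 2.15 → q = 32.8×0.565×2.15 = 39.84 ft³/s
Panel 3-4: Δb = 5.1 ft, d̄ = (0.64+0.25)/2 = 0.445, v̄ = (1.93+1.19)/2 = 1.56 → q = 5.1×0.445×1.56 = 3.540 ft³/s
Q = Σ q = 46.52 ft³/s

46.5 ft³/s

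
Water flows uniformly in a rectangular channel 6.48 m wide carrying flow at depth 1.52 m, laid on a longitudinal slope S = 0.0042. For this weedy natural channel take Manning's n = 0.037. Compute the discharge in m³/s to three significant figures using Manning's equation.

17.6 m³/s

A = b·y = 6.48 × 1.52 = 9.850 m²
P = b + 2y = 6.48 + 2×1.52 = 9.520 m
R = A/P = 9.850/9.520 = 1.035 m
Q = (1/n)·A·R^(2/3)·S^(1/2) = (1/0.037) × 9.850 × 1.035^(2/3) × 0.0042^(1/2) = 17.65 m³/s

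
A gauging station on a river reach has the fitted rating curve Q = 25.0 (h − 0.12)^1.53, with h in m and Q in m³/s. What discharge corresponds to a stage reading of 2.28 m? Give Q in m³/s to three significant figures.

Q = 25.0 × (2.28 − 0.12)^1.53 = 25.0 × 2.16^1.53 = 81.22 m³/s

81.2 m³/s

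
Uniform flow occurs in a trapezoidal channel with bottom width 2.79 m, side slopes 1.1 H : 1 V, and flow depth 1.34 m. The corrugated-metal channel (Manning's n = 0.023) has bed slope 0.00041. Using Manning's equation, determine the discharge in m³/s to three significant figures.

A = (b + z·y)·y = (2.79 + 1.1×1.34)×1.34 = 5.714 m²
P = b + 2y√(1+z²) = 2.79 + 2×1.34×√(1+1.1²) = 6.774 m
R = A/P = 5.714/6.774 = 0.8435 m
Q = (1/n)·A·R^(2/3)·S^(1/2) = (1/0.023) × 5.714 × 0.8435^(2/3) × 0.00041^(1/2) = 4.491 m³/s

4.49 m³/s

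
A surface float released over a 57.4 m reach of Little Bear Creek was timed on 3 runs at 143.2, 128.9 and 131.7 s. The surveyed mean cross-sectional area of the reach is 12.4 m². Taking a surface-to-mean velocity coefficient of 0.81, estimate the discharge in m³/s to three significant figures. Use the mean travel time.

4.28 m³/s

t̄ = (143.2 + 128.9 + 131.7) / 3 = 134.6 s
v_surface = L / t̄ = 57.4 / 134.6 = 0.4264 m/s
v_mean = 0.81 × 0.4264 = 0.3454 m/s
Q = A × v_mean = 12.4 × 0.3454 = 4.283 m³/s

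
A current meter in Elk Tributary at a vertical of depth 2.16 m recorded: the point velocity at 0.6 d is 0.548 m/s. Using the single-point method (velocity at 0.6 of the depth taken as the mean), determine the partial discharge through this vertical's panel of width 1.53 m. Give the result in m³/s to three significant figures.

1.81 m³/s

v̄ = v₀.₆ = 0.548 m/s
q = v̄ × d × w = 0.5480 × 2.16 × 1.53 = 1.811 m³/s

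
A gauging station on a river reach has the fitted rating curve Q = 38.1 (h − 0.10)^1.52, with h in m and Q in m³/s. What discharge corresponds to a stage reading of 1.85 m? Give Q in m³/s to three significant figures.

Q = 38.1 × (1.85 − 0.10)^1.52 = 38.1 × 1.75^1.52 = 89.20 m³/s

89.2 m³/s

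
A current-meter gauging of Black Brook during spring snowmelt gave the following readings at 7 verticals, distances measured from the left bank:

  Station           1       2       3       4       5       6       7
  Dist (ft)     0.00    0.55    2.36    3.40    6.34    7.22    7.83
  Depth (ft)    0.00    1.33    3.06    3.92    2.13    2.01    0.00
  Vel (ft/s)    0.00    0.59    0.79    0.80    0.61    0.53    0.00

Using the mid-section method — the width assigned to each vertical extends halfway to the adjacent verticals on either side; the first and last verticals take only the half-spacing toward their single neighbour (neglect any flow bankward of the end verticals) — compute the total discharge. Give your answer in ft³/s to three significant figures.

w_2 = (2.36 − 0.00)/2 = 1.18 ft; q_2 = 0.59 × 1.33 × 1.18 = 0.9259 ft³/s
w_3 = (3.40 − 0.55)/2 = 1.425 ft; q_3 = 0.79 × 3.06 × 1.425 = 3.445 ft³/s
w_4 = (6.34 − 2.36)/2 = 1.99 ft; q_4 = 0.80 × 3.92 × 1.99 = 6.241 ft³/s
w_5 = (7.22 − 3.40)/2 = 1.91 ft; q_5 = 0.61 × 2.13 × 1.91 = 2.482 ft³/s
w_6 = (7.83 − 6.34)/2 = 0.745 ft; q_6 = 0.53 × 2.01 × 0.745 = 0.7936 ft³/s
Stations 1, 7 contribute zero (depth or velocity is 0).
Q = Σ qᵢ = 13.89 ft³/s

13.9 ft³/s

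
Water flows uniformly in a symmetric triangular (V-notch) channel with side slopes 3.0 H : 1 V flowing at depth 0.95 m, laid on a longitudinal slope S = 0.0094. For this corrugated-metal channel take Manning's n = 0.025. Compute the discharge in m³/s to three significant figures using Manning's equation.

A = z·y² = 3.0×0.95² = 2.708 m²
P = 2y√(1+z²) = 2×0.95×√(1+3.0²) = 6.008 m
R = A/P = 2.708/6.008 = 0.4506 m
Q = (1/n)·A·R^(2/3)·S^(1/2) = (1/0.025) × 2.708 × 0.4506^(2/3) × 0.0094^(1/2) = 6.172 m³/s

6.17 m³/s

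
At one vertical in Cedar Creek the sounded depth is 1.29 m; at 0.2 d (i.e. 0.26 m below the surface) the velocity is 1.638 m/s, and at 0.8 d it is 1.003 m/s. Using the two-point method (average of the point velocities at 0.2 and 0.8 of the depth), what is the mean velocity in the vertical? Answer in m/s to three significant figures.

1.32 m/s

v̄ = (1.638 + 1.003) / 2 = 1.321 m/s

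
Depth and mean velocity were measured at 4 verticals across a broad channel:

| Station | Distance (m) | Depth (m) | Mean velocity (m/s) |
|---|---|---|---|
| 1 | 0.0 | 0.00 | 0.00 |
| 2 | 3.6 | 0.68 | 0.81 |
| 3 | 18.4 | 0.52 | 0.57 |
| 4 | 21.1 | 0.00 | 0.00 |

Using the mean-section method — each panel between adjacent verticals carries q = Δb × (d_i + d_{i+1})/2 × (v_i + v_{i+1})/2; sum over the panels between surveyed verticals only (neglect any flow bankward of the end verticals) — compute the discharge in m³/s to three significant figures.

Panel 1-2: Δb = 3.6 m, d̄ = (0.00+0.68)/2 = 0.34, v̄ = (0.00+0.81)/2 = 0.405 → q = 3.6×0.34×0.405 = 0.4957 m³/s
Panel 2-3: Δb = 14.8 m, d̄ = (0.68+0.52)/2 = 0.6, v̄ = (0.81+0.57)/2 = 0.69 → q = 14.8×0.6×0.69 = 6.127 m³/s
Panel 3-4: Δb = 2.7 m, d̄ = (0.52+0.00)/2 = 0.26, v̄ = (0.57+0.00)/2 = 0.285 → q = 2.7×0.26×0.285 = 0.2001 m³/s
Q = Σ q = 6.823 m³/s

6.82 m³/s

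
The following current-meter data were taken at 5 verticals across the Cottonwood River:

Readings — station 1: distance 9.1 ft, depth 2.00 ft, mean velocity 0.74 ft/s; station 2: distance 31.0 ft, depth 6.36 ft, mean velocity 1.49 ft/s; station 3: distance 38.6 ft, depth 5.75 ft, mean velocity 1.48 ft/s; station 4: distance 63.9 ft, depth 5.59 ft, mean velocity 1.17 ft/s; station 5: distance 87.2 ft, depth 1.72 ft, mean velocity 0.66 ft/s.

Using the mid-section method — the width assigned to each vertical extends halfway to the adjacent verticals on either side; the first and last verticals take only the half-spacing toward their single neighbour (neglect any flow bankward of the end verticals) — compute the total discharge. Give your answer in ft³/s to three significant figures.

w_1 = (31.0 − 9.1)/2 = 10.95 ft; q_1 = 0.74 × 2.00 × 10.95 = 16.21 ft³/s
w_2 = (38.6 − 9.1)/2 = 14.75 ft; q_2 = 1.49 × 6.36 × 14.75 = 139.8 ft³/s
w_3 = (63.9 − 31.0)/2 = 16.45 ft; q_3 = 1.48 × 5.75 × 16.45 = 140.0 ft³/s
w_4 = (87.2 − 38.6)/2 = 24.3 ft; q_4 = 1.17 × 5.59 × 24.3 = 158.9 ft³/s
w_5 = (87.2 − 63.9)/2 = 11.65 ft; q_5 = 0.66 × 1.72 × 11.65 = 13.23 ft³/s
Q = Σ qᵢ = 468.1 ft³/s

468 ft³/s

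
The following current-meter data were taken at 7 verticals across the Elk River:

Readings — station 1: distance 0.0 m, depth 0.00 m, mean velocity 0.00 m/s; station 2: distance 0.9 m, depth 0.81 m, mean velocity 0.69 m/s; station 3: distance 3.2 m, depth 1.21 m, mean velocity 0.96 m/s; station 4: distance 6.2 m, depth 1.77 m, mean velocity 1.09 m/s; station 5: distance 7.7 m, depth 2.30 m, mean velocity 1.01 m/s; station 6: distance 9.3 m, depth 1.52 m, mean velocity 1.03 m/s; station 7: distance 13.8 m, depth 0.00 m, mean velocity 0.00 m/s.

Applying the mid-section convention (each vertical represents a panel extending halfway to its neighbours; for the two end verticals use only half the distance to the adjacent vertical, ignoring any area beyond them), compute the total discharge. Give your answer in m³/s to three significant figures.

16.7 m³/s

w_2 = (3.2 − 0.0)/2 = 1.6 m; q_2 = 0.69 × 0.81 × 1.6 = 0.8942 m³/s
w_3 = (6.2 − 0.9)/2 = 2.65 m; q_3 = 0.96 × 1.21 × 2.65 = 3.078 m³/s
w_4 = (7.7 − 3.2)/2 = 2.25 m; q_4 = 1.09 × 1.77 × 2.25 = 4.341 m³/s
w_5 = (9.3 − 6.2)/2 = 1.55 m; q_5 = 1.01 × 2.30 × 1.55 = 3.601 m³/s
w_6 = (13.8 − 7.7)/2 = 3.05 m; q_6 = 1.03 × 1.52 × 3.05 = 4.775 m³/s
Stations 1, 7 contribute zero (depth or velocity is 0).
Q = Σ qᵢ = 16.69 m³/s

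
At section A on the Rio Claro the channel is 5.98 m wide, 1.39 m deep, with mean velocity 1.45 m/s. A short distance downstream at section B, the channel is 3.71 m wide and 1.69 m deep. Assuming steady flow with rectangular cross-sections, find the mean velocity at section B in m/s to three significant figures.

Q = A₁V₁ = (5.98×1.39) × 1.45 = 12.05 m³/s
A₂ = 3.71 × 1.69 = 6.270 m²
V₂ = Q/A₂ = 12.05/6.270 = 1.922 m/s

1.92 m/s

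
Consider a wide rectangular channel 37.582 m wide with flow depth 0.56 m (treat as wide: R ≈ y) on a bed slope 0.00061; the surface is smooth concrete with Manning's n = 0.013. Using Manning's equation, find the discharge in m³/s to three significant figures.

27.2 m³/s

A = b·y = 37.582 × 0.56 = 21.05 m²
Wide channel: R ≈ y = 0.56 m
Q = (1/n)·A·R^(2/3)·S^(1/2) = (1/0.013) × 21.05 × 0.5600^(2/3) × 0.00061^(1/2) = 27.17 m³/s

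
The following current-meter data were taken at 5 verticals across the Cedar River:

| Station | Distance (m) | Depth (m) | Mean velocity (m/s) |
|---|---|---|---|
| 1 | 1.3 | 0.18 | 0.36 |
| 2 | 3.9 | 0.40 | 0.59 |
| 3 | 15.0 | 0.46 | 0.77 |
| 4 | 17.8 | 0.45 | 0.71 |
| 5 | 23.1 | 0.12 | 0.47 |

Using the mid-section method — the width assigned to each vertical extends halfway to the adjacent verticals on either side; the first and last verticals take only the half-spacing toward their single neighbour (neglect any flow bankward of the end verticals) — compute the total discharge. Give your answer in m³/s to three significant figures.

w_1 = (3.9 − 1.3)/2 = 1.3 m; q_1 = 0.36 × 0.18 × 1.3 = 0.08424 m³/s
w_2 = (15.0 − 1.3)/2 = 6.85 m; q_2 = 0.59 × 0.40 × 6.85 = 1.617 m³/s
w_3 = (17.8 − 3.9)/2 = 6.95 m; q_3 = 0.77 × 0.46 × 6.95 = 2.462 m³/s
w_4 = (23.1 − 15.0)/2 = 4.05 m; q_4 = 0.71 × 0.45 × 4.05 = 1.294 m³/s
w_5 = (23.1 − 17.8)/2 = 2.65 m; q_5 = 0.47 × 0.12 × 2.65 = 0.1495 m³/s
Q = Σ qᵢ = 5.606 m³/s

5.61 m³/s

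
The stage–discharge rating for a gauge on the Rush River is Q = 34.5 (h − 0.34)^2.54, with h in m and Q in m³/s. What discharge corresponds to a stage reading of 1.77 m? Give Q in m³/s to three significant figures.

Q = 34.5 × (1.77 − 0.34)^2.54 = 34.5 × 1.43^2.54 = 85.58 m³/s

85.6 m³/s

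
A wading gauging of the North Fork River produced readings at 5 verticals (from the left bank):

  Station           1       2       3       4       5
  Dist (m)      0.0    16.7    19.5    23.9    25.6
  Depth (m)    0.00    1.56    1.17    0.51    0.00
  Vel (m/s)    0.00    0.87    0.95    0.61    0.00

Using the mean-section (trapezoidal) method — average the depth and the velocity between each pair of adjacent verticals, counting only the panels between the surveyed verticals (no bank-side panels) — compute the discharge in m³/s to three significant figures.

12.2 m³/s

Panel 1-2: Δb = 16.7 m, d̄ = (0.00+1.56)/2 = 0.78, v̄ = (0.00+0.87)/2 = 0.435 → q = 16.7×0.78×0.435 = 5.666 m³/s
Panel 2-3: Δb = 2.8 m, d̄ = (1.56+1.17)/2 = 1.365, v̄ = (0.87+0.95)/2 = 0.91 → q = 2.8×1.365×0.91 = 3.478 m³/s
Panel 3-4: Δb = 4.4 m, d̄ = (1.17+0.51)/2 = 0.84, v̄ = (0.95+0.61)/2 = 0.78 → q = 4.4×0.84×0.78 = 2.883 m³/s
Panel 4-5: Δb = 1.7 m, d̄ = (0.51+0.00)/2 = 0.255, v̄ = (0.61+0.00)/2 = 0.305 → q = 1.7×0.255×0.305 = 0.1322 m³/s
Q = Σ q = 12.16 m³/s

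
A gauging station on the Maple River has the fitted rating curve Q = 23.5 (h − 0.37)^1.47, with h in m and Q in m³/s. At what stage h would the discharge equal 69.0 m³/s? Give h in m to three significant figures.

h − h₀ = (Q/C)^(1/b) = (69.0/23.5)^(1/1.47) = 2.081 m
h = 0.37 + 2.081 = 2.451 m

2.45 m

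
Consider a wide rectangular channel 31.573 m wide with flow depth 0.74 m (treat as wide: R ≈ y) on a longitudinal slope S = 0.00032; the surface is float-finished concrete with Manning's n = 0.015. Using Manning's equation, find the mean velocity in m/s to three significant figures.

A = b·y = 31.573 × 0.74 = 23.36 m²
Wide channel: R ≈ y = 0.74 m
Q = (1/n)·A·R^(2/3)·S^(1/2) = (1/0.015) × 23.36 × 0.7400^(2/3) × 0.00032^(1/2) = 22.80 m³/s
V = Q/A = 22.80/23.36 = 0.9757 m/s

0.976 m/s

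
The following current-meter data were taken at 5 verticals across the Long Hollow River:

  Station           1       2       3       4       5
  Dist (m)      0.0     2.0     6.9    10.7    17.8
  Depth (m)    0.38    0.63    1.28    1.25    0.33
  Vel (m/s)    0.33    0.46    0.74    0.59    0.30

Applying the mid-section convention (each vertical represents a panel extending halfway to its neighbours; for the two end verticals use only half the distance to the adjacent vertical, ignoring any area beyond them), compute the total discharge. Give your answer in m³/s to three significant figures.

w_1 = (2.0 − 0.0)/2 = 1 m; q_1 = 0.33 × 0.38 × 1 = 0.1254 m³/s
w_2 = (6.9 − 0.0)/2 = 3.45 m; q_2 = 0.46 × 0.63 × 3.45 = 0.9998 m³/s
w_3 = (10.7 − 2.0)/2 = 4.35 m; q_3 = 0.74 × 1.28 × 4.35 = 4.120 m³/s
w_4 = (17.8 − 6.9)/2 = 5.45 m; q_4 = 0.59 × 1.25 × 5.45 = 4.019 m³/s
w_5 = (17.8 − 10.7)/2 = 3.55 m; q_5 = 0.30 × 0.33 × 3.55 = 0.3515 m³/s
Q = Σ qᵢ = 9.616 m³/s

9.62 m³/s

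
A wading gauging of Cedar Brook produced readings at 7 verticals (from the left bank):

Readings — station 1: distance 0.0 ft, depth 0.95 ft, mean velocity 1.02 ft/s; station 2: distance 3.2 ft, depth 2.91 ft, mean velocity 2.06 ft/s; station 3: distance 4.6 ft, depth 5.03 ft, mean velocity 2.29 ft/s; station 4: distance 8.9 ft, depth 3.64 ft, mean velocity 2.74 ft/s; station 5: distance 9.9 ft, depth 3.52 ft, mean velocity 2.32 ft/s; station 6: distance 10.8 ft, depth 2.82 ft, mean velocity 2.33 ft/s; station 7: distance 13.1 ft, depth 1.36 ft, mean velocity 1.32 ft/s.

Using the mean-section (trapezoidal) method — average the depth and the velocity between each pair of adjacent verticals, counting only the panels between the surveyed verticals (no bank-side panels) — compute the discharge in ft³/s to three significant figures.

Panel 1-2: Δb = 3.2 ft, d̄ = (0.95+2.91)/2 = 1.93, v̄ = (1.02+2.06)/2 = 1.54 → q = 3.2×1.93×1.54 = 9.511 ft³/s
Panel 2-3: Δb = 1.4 ft, d̄ = (2.91+5.03)/2 = 3.97, v̄ = (2.06+2.29)/2 = 2.175 → q = 1.4×3.97×2.175 = 12.09 ft³/s
Panel 3-4: Δb = 4.3 ft, d̄ = (5.03+3.64)/2 = 4.335, v̄ = (2.29+2.74)/2 = 2.515 → q = 4.3×4.335×2.515 = 46.88 ft³/s
Panel 4-5: Δb = 1 ft, d̄ = (3.64+3.52)/2 = 3.58, v̄ = (2.74+2.32)/2 = 2.53 → q = 1×3.58×2.53 = 9.057 ft³/s
Panel 5-6: Δb = 0.9 ft, d̄ = (3.52+2.82)/2 = 3.17, v̄ = (2.32+2.33)/2 = 2.325 → q = 0.9×3.17×2.325 = 6.633 ft³/s
Panel 6-7: Δb = 2.3 ft, d̄ = (2.82+1.36)/2 = 2.09, v̄ = (2.33+1.32)/2 = 1.825 → q = 2.3×2.09×1.825 = 8.773 ft³/s
Q = Σ q = 92.94 ft³/s

92.9 ft³/s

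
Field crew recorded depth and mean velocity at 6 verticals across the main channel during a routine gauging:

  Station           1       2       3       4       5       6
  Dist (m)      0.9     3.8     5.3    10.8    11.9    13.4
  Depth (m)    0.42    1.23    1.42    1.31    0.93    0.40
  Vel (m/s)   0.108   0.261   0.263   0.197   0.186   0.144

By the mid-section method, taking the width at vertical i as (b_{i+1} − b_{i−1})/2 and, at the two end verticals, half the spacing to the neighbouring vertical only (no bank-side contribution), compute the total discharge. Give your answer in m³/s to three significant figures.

3.20 m³/s

w_1 = (3.8 − 0.9)/2 = 1.45 m; q_1 = 0.108 × 0.42 × 1.45 = 0.06577 m³/s
w_2 = (5.3 − 0.9)/2 = 2.2 m; q_2 = 0.261 × 1.23 × 2.2 = 0.7063 m³/s
w_3 = (10.8 − 3.8)/2 = 3.5 m; q_3 = 0.263 × 1.42 × 3.5 = 1.307 m³/s
w_4 = (11.9 − 5.3)/2 = 3.3 m; q_4 = 0.197 × 1.31 × 3.3 = 0.8516 m³/s
w_5 = (13.4 − 10.8)/2 = 1.3 m; q_5 = 0.186 × 0.93 × 1.3 = 0.2249 m³/s
w_6 = (13.4 − 11.9)/2 = 0.75 m; q_6 = 0.144 × 0.40 × 0.75 = 0.04320 m³/s
Q = Σ qᵢ = 3.199 m³/s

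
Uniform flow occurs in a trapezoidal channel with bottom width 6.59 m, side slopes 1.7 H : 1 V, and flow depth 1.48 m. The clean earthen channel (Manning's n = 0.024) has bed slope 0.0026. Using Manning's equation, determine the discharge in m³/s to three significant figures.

A = (b + z·y)·y = (6.59 + 1.7×1.48)×1.48 = 13.48 m²
P = b + 2y√(1+z²) = 6.59 + 2×1.48×√(1+1.7²) = 12.43 m
R = A/P = 13.48/12.43 = 1.084 m
Q = (1/n)·A·R^(2/3)·S^(1/2) = (1/0.024) × 13.48 × 1.084^(2/3) × 0.0026^(1/2) = 30.22 m³/s

30.2 m³/s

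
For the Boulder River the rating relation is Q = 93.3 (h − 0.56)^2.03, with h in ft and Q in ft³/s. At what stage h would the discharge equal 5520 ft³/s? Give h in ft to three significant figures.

h − h₀ = (Q/C)^(1/b) = (5520/93.3)^(1/2.03) = 7.463 ft
h = 0.56 + 7.463 = 8.023 ft

8.02 ft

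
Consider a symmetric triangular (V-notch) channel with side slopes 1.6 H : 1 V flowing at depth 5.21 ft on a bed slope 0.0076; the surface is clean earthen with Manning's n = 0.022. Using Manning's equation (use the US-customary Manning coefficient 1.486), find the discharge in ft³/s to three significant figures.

434 ft³/s

A = z·y² = 1.6×5.21² = 43.43 ft²
P = 2y√(1+z²) = 2×5.21×√(1+1.6²) = 19.66 ft
R = A/P = 43.43/19.66 = 2.209 ft
Q = (1.486/n)·A·R^(2/3)·S^(1/2) = (1.486/0.022) × 43.43 × 2.209^(2/3) × 0.0076^(1/2) = 433.8 ft³/s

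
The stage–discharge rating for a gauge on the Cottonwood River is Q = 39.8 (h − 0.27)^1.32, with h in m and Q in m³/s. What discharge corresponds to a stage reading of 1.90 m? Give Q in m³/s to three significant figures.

75.9 m³/s

Q = 39.8 × (1.90 − 0.27)^1.32 = 39.8 × 1.63^1.32 = 75.85 m³/s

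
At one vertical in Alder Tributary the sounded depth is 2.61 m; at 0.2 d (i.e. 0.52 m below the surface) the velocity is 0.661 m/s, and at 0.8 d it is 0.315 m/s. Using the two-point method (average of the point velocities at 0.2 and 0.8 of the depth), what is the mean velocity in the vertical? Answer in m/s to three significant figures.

0.488 m/s

v̄ = (0.661 + 0.315) / 2 = 0.4880 m/s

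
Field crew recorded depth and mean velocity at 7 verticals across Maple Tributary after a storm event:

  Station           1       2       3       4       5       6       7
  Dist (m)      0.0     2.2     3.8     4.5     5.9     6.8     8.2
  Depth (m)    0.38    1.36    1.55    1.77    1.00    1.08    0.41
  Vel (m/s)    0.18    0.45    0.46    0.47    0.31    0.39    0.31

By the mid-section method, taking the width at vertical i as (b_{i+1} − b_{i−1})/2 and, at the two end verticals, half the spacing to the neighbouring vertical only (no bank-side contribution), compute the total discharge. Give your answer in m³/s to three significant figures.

3.86 m³/s

w_1 = (2.2 − 0.0)/2 = 1.1 m; q_1 = 0.18 × 0.38 × 1.1 = 0.07524 m³/s
w_2 = (3.8 − 0.0)/2 = 1.9 m; q_2 = 0.45 × 1.36 × 1.9 = 1.163 m³/s
w_3 = (4.5 − 2.2)/2 = 1.15 m; q_3 = 0.46 × 1.55 × 1.15 = 0.8200 m³/s
w_4 = (5.9 − 3.8)/2 = 1.05 m; q_4 = 0.47 × 1.77 × 1.05 = 0.8735 m³/s
w_5 = (6.8 − 4.5)/2 = 1.15 m; q_5 = 0.31 × 1.00 × 1.15 = 0.3565 m³/s
w_6 = (8.2 − 5.9)/2 = 1.15 m; q_6 = 0.39 × 1.08 × 1.15 = 0.4844 m³/s
w_7 = (8.2 − 6.8)/2 = 0.7 m; q_7 = 0.31 × 0.41 × 0.7 = 0.08897 m³/s
Q = Σ qᵢ = 3.861 m³/s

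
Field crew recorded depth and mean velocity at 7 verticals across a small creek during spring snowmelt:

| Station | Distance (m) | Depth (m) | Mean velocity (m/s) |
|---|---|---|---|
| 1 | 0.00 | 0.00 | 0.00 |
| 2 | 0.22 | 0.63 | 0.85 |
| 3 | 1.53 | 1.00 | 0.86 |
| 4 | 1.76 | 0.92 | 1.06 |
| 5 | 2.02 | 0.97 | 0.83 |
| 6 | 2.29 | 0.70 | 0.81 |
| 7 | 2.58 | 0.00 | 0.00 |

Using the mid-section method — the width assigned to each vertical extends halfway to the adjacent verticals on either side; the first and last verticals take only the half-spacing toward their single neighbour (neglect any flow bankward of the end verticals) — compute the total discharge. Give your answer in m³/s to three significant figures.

w_2 = (1.53 − 0.00)/2 = 0.765 m; q_2 = 0.85 × 0.63 × 0.765 = 0.4097 m³/s
w_3 = (1.76 − 0.22)/2 = 0.77 m; q_3 = 0.86 × 1.00 × 0.77 = 0.6622 m³/s
w_4 = (2.02 − 1.53)/2 = 0.245 m; q_4 = 1.06 × 0.92 × 0.245 = 0.2389 m³/s
w_5 = (2.29 − 1.76)/2 = 0.265 m; q_5 = 0.83 × 0.97 × 0.265 = 0.2134 m³/s
w_6 = (2.58 − 2.02)/2 = 0.28 m; q_6 = 0.81 × 0.70 × 0.28 = 0.1588 m³/s
Stations 1, 7 contribute zero (depth or velocity is 0).
Q = Σ qᵢ = 1.683 m³/s

1.68 m³/s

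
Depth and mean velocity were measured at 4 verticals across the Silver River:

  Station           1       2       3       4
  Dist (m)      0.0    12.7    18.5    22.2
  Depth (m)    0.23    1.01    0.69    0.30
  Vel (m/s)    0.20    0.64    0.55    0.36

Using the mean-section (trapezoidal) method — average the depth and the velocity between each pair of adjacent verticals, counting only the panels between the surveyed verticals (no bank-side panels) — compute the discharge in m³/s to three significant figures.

7.07 m³/s

Panel 1-2: Δb = 12.7 m, d̄ = (0.23+1.01)/2 = 0.62, v̄ = (0.20+0.64)/2 = 0.42 → q = 12.7×0.62×0.42 = 3.307 m³/s
Panel 2-3: Δb = 5.8 m, d̄ = (1.01+0.69)/2 = 0.85, v̄ = (0.64+0.55)/2 = 0.595 → q = 5.8×0.85×0.595 = 2.933 m³/s
Panel 3-4: Δb = 3.7 m, d̄ = (0.69+0.30)/2 = 0.495, v̄ = (0.55+0.36)/2 = 0.455 → q = 3.7×0.495×0.455 = 0.8333 m³/s
Q = Σ q = 7.074 m³/s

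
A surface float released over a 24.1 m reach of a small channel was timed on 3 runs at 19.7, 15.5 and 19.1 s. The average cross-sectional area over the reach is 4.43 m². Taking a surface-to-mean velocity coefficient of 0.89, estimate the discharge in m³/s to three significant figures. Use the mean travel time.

5.25 m³/s

t̄ = (19.7 + 15.5 + 19.1) / 3 = 18.1 s
v_surface = L / t̄ = 24.1 / 18.1 = 1.331 m/s
v_mean = 0.89 × 1.331 = 1.185 m/s
Q = A × v_mean = 4.43 × 1.185 = 5.250 m³/s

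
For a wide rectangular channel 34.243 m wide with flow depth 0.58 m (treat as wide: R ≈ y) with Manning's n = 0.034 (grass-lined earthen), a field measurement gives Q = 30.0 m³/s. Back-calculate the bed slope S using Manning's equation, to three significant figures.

0.00545

A = b·y = 34.243 × 0.58 = 19.86 m²
Wide channel: R ≈ y = 0.58 m
S = (Q·n / (1·A·R^(2/3)))² = (30.0×0.034 / (1×19.86×0.6955))² = 0.005453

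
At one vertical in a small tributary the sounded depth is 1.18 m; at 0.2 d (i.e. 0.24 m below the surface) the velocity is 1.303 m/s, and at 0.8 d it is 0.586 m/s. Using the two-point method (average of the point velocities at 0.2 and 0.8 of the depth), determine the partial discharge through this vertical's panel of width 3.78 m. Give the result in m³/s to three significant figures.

v̄ = (1.303 + 0.586) / 2 = 0.9445 m/s
q = v̄ × d × w = 0.9445 × 1.18 × 3.78 = 4.213 m³/s

4.21 m³/s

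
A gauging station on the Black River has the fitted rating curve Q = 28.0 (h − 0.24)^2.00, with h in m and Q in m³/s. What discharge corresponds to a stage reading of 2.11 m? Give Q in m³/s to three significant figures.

Q = 28.0 × (2.11 − 0.24)^2.00 = 28.0 × 1.87^2.00 = 97.91 m³/s

97.9 m³/s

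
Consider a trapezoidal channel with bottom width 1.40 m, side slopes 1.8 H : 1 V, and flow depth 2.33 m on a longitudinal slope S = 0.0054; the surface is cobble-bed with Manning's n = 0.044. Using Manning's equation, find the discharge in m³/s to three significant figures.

24.4 m³/s

A = (b + z·y)·y = (1.40 + 1.8×2.33)×2.33 = 13.03 m²
P = b + 2y√(1+z²) = 1.40 + 2×2.33×√(1+1.8²) = 11.00 m
R = A/P = 13.03/11.00 = 1.185 m
Q = (1/n)·A·R^(2/3)·S^(1/2) = (1/0.044) × 13.03 × 1.185^(2/3) × 0.0054^(1/2) = 24.38 m³/s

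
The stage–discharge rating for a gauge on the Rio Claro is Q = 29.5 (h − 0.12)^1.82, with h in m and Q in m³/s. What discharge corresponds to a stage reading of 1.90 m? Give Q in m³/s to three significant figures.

Q = 29.5 × (1.90 − 0.12)^1.82 = 29.5 × 1.78^1.82 = 84.25 m³/s

84.3 m³/s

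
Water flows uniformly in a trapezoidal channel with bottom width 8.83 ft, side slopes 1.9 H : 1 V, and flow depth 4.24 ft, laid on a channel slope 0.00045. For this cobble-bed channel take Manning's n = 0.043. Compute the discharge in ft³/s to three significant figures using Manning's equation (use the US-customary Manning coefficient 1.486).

100 ft³/s

A = (b + z·y)·y = (8.83 + 1.9×4.24)×4.24 = 71.60 ft²
P = b + 2y√(1+z²) = 8.83 + 2×4.24×√(1+1.9²) = 27.04 ft
R = A/P = 71.60/27.04 = 2.648 ft
Q = (1.486/n)·A·R^(2/3)·S^(1/2) = (1.486/0.043) × 71.60 × 2.648^(2/3) × 0.00045^(1/2) = 100.5 ft³/s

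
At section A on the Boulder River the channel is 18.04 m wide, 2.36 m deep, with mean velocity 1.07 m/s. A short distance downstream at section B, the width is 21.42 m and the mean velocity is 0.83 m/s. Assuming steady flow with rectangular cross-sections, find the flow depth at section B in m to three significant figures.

Q = A₁V₁ = (18.04×2.36) × 1.07 = 45.55 m³/s
d₂ = Q/(b₂ V₂) = 45.55/(21.42×0.83) = 2.562 m

2.56 m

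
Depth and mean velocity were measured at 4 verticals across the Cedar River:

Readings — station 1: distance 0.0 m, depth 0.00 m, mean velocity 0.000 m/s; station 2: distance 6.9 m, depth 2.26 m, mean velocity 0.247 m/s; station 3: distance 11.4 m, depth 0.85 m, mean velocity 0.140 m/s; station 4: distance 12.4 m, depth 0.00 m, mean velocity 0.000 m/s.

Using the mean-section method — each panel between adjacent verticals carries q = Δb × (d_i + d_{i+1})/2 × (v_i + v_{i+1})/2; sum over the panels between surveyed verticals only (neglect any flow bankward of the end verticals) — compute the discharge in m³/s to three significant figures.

Panel 1-2: Δb = 6.9 m, d̄ = (0.00+2.26)/2 = 1.13, v̄ = (0.000+0.247)/2 = 0.1235 → q = 6.9×1.13×0.1235 = 0.9629 m³/s
Panel 2-3: Δb = 4.5 m, d̄ = (2.26+0.85)/2 = 1.555, v̄ = (0.247+0.140)/2 = 0.1935 → q = 4.5×1.555×0.1935 = 1.354 m³/s
Panel 3-4: Δb = 1 m, d̄ = (0.85+0.00)/2 = 0.425, v̄ = (0.140+0.000)/2 = 0.07 → q = 1×0.425×0.07 = 0.02975 m³/s
Q = Σ q = 2.347 m³/s

2.35 m³/s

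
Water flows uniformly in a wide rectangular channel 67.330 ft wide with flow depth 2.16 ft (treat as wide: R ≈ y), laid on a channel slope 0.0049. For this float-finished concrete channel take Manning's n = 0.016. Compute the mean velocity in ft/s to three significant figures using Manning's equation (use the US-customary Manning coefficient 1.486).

A = b·y = 67.330 × 2.16 = 145.4 ft²
Wide channel: R ≈ y = 2.16 ft
Q = (1.486/n)·A·R^(2/3)·S^(1/2) = (1.486/0.016) × 145.4 × 2.160^(2/3) × 0.0049^(1/2) = 1580 ft³/s
V = Q/A = 1580/145.4 = 10.86 ft/s

10.9 ft/s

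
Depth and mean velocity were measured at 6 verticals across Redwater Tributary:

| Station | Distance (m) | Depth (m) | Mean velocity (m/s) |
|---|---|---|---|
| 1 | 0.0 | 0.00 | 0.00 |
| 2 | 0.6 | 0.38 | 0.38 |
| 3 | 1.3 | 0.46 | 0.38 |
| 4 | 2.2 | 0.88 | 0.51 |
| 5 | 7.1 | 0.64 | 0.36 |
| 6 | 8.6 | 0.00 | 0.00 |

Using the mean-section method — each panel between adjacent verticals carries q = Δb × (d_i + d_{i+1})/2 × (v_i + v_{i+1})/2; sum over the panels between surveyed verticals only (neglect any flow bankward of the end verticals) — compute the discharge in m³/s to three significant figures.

Panel 1-2: Δb = 0.6 m, d̄ = (0.00+0.38)/2 = 0.19, v̄ = (0.00+0.38)/2 = 0.19 → q = 0.6×0.19×0.19 = 0.02166 m³/s
Panel 2-3: Δb = 0.7 m, d̄ = (0.38+0.46)/2 = 0.42, v̄ = (0.38+0.38)/2 = 0.38 → q = 0.7×0.42×0.38 = 0.1117 m³/s
Panel 3-4: Δb = 0.9 m, d̄ = (0.46+0.88)/2 = 0.67, v̄ = (0.38+0.51)/2 = 0.445 → q = 0.9×0.67×0.445 = 0.2683 m³/s
Panel 4-5: Δb = 4.9 m, d̄ = (0.88+0.64)/2 = 0.76, v̄ = (0.51+0.36)/2 = 0.435 → q = 4.9×0.76×0.435 = 1.620 m³/s
Panel 5-6: Δb = 1.5 m, d̄ = (0.64+0.00)/2 = 0.32, v̄ = (0.36+0.00)/2 = 0.18 → q = 1.5×0.32×0.18 = 0.08640 m³/s
Q = Σ q = 2.108 m³/s

2.11 m³/s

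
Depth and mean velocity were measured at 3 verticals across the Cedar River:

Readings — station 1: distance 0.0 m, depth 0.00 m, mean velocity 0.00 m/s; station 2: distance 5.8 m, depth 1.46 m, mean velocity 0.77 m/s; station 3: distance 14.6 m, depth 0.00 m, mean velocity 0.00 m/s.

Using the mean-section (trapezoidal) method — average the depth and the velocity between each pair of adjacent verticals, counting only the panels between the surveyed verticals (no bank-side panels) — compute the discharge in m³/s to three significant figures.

Panel 1-2: Δb = 5.8 m, d̄ = (0.00+1.46)/2 = 0.73, v̄ = (0.00+0.77)/2 = 0.385 → q = 5.8×0.73×0.385 = 1.630 m³/s
Panel 2-3: Δb = 8.8 m, d̄ = (1.46+0.00)/2 = 0.73, v̄ = (0.77+0.00)/2 = 0.385 → q = 8.8×0.73×0.385 = 2.473 m³/s
Q = Σ q = 4.103 m³/s

4.10 m³/s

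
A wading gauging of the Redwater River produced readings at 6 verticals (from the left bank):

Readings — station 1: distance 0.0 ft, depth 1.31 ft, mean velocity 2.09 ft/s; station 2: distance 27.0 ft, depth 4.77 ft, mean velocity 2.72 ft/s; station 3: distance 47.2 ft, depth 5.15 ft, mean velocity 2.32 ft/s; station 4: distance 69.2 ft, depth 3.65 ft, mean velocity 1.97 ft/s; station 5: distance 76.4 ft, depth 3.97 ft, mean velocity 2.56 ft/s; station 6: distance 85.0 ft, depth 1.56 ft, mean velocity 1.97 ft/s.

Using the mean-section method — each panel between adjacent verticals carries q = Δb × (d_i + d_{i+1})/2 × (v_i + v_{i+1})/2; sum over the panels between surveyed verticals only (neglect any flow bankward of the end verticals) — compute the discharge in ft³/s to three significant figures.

774 ft³/s

Panel 1-2: Δb = 27 ft, d̄ = (1.31+4.77)/2 = 3.04, v̄ = (2.09+2.72)/2 = 2.405 → q = 27×3.04×2.405 = 197.4 ft³/s
Panel 2-3: Δb = 20.2 ft, d̄ = (4.77+5.15)/2 = 4.96, v̄ = (2.72+2.32)/2 = 2.52 → q = 20.2×4.96×2.52 = 252.5 ft³/s
Panel 3-4: Δb = 22 ft, d̄ = (5.15+3.65)/2 = 4.4, v̄ = (2.32+1.97)/2 = 2.145 → q = 22×4.4×2.145 = 207.6 ft³/s
Panel 4-5: Δb = 7.2 ft, d̄ = (3.65+3.97)/2 = 3.81, v̄ = (1.97+2.56)/2 = 2.265 → q = 7.2×3.81×2.265 = 62.13 ft³/s
Panel 5-6: Δb = 8.6 ft, d̄ = (3.97+1.56)/2 = 2.765, v̄ = (2.56+1.97)/2 = 2.265 → q = 8.6×2.765×2.265 = 53.86 ft³/s
Q = Σ q = 773.5 ft³/s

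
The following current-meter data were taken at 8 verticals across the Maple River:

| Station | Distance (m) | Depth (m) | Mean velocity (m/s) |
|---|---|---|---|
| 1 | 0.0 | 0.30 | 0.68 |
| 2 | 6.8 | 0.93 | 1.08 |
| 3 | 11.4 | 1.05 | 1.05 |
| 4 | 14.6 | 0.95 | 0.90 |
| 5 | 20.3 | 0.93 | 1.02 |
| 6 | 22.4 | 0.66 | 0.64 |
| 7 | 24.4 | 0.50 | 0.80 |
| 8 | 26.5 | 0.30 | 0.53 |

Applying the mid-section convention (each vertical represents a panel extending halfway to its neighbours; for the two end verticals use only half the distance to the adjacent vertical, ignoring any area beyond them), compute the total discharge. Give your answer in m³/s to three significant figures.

20.1 m³/s

w_1 = (6.8 − 0.0)/2 = 3.4 m; q_1 = 0.68 × 0.30 × 3.4 = 0.6936 m³/s
w_2 = (11.4 − 0.0)/2 = 5.7 m; q_2 = 1.08 × 0.93 × 5.7 = 5.725 m³/s
w_3 = (14.6 − 6.8)/2 = 3.9 m; q_3 = 1.05 × 1.05 × 3.9 = 4.300 m³/s
w_4 = (20.3 − 11.4)/2 = 4.45 m; q_4 = 0.90 × 0.95 × 4.45 = 3.805 m³/s
w_5 = (22.4 − 14.6)/2 = 3.9 m; q_5 = 1.02 × 0.93 × 3.9 = 3.700 m³/s
w_6 = (24.4 − 20.3)/2 = 2.05 m; q_6 = 0.64 × 0.66 × 2.05 = 0.8659 m³/s
w_7 = (26.5 − 22.4)/2 = 2.05 m; q_7 = 0.80 × 0.50 × 2.05 = 0.8200 m³/s
w_8 = (26.5 − 24.4)/2 = 1.05 m; q_8 = 0.53 × 0.30 × 1.05 = 0.1670 m³/s
Q = Σ qᵢ = 20.08 m³/s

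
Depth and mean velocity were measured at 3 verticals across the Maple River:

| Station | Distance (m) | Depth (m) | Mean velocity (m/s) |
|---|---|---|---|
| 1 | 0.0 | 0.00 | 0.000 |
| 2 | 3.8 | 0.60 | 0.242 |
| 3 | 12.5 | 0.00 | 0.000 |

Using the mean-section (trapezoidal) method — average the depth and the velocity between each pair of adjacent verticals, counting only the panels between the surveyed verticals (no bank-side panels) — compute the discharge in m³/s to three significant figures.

0.454 m³/s

Panel 1-2: Δb = 3.8 m, d̄ = (0.00+0.60)/2 = 0.3, v̄ = (0.000+0.242)/2 = 0.121 → q = 3.8×0.3×0.121 = 0.1379 m³/s
Panel 2-3: Δb = 8.7 m, d̄ = (0.60+0.00)/2 = 0.3, v̄ = (0.242+0.000)/2 = 0.121 → q = 8.7×0.3×0.121 = 0.3158 m³/s
Q = Σ q = 0.4538 m³/s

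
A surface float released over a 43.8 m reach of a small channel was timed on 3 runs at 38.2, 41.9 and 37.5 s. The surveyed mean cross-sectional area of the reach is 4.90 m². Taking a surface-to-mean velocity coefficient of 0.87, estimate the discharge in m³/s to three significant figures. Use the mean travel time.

t̄ = (38.2 + 41.9 + 37.5) / 3 = 39.2 s
v_surface = L / t̄ = 43.8 / 39.2 = 1.117 m/s
v_mean = 0.87 × 1.117 = 0.9721 m/s
Q = A × v_mean = 4.90 × 0.9721 = 4.763 m³/s

4.76 m³/s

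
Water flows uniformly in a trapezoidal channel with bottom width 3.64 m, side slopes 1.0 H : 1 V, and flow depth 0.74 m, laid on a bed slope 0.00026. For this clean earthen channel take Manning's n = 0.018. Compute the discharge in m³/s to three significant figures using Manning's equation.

1.99 m³/s

A = (b + z·y)·y = (3.64 + 1.0×0.74)×0.74 = 3.241 m²
P = b + 2y√(1+z²) = 3.64 + 2×0.74×√(1+1.0²) = 5.733 m
R = A/P = 3.241/5.733 = 0.5654 m
Q = (1/n)·A·R^(2/3)·S^(1/2) = (1/0.018) × 3.241 × 0.5654^(2/3) × 0.00026^(1/2) = 1.985 m³/s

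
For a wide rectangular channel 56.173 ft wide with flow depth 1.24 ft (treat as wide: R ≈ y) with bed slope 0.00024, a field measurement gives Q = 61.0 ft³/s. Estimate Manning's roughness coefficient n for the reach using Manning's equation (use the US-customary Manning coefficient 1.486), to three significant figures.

A = b·y = 56.173 × 1.24 = 69.65 ft²
Wide channel: R ≈ y = 1.24 ft
n = (1.486/Q)·A·R^(2/3)·S^(1/2) = (1.486/61.0) × 69.65 × 1.154 × 0.01549 = 0.03034

0.0303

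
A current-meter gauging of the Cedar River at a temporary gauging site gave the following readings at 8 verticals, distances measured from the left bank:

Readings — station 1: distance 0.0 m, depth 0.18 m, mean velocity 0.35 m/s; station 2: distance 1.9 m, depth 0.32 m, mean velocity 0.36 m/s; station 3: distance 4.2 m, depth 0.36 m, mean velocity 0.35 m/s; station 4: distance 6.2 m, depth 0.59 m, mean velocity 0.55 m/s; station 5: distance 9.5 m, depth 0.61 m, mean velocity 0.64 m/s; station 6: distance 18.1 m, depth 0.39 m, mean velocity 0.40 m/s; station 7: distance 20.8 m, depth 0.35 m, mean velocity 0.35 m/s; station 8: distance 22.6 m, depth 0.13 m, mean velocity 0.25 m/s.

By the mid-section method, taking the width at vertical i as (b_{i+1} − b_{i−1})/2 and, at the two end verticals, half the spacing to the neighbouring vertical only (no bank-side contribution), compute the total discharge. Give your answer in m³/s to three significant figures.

w_1 = (1.9 − 0.0)/2 = 0.95 m; q_1 = 0.35 × 0.18 × 0.95 = 0.05985 m³/s
w_2 = (4.2 − 0.0)/2 = 2.1 m; q_2 = 0.36 × 0.32 × 2.1 = 0.2419 m³/s
w_3 = (6.2 − 1.9)/2 = 2.15 m; q_3 = 0.35 × 0.36 × 2.15 = 0.2709 m³/s
w_4 = (9.5 − 4.2)/2 = 2.65 m; q_4 = 0.55 × 0.59 × 2.65 = 0.8599 m³/s
w_5 = (18.1 − 6.2)/2 = 5.95 m; q_5 = 0.64 × 0.61 × 5.95 = 2.323 m³/s
w_6 = (20.8 − 9.5)/2 = 5.65 m; q_6 = 0.40 × 0.39 × 5.65 = 0.8814 m³/s
w_7 = (22.6 − 18.1)/2 = 2.25 m; q_7 = 0.35 × 0.35 × 2.25 = 0.2756 m³/s
w_8 = (22.6 − 20.8)/2 = 0.9 m; q_8 = 0.25 × 0.13 × 0.9 = 0.02925 m³/s
Q = Σ qᵢ = 4.942 m³/s

4.94 m³/s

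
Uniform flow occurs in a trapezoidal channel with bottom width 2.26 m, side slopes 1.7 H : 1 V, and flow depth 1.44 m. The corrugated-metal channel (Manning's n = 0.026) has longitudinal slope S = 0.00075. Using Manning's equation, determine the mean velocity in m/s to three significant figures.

0.948 m/s

A = (b + z·y)·y = (2.26 + 1.7×1.44)×1.44 = 6.780 m²
P = b + 2y√(1+z²) = 2.26 + 2×1.44×√(1+1.7²) = 7.940 m
R = A/P = 6.780/7.940 = 0.8538 m
Q = (1/n)·A·R^(2/3)·S^(1/2) = (1/0.026) × 6.780 × 0.8538^(2/3) × 0.00075^(1/2) = 6.427 m³/s
V = Q/A = 6.427/6.780 = 0.9480 m/s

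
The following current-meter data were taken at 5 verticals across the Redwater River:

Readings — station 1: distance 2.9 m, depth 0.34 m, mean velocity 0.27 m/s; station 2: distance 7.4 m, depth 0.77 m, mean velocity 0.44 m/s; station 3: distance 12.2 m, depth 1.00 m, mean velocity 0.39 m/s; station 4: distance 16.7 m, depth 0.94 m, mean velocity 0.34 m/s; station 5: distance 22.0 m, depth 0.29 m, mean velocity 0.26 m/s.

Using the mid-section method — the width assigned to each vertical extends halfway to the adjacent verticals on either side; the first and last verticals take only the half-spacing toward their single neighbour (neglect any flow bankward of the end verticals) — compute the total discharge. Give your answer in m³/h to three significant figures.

19300 m³/h

w_1 = (7.4 − 2.9)/2 = 2.25 m; q_1 = 0.27 × 0.34 × 2.25 = 0.2066 m³/s
w_2 = (12.2 − 2.9)/2 = 4.65 m; q_2 = 0.44 × 0.77 × 4.65 = 1.575 m³/s
w_3 = (16.7 − 7.4)/2 = 4.65 m; q_3 = 0.39 × 1.00 × 4.65 = 1.814 m³/s
w_4 = (22.0 − 12.2)/2 = 4.9 m; q_4 = 0.34 × 0.94 × 4.9 = 1.566 m³/s
w_5 = (22.0 − 16.7)/2 = 2.65 m; q_5 = 0.26 × 0.29 × 2.65 = 0.1998 m³/s
Q = Σ qᵢ = 5.361 m³/s
= 5.361 × 3600 = 19300 m³/h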